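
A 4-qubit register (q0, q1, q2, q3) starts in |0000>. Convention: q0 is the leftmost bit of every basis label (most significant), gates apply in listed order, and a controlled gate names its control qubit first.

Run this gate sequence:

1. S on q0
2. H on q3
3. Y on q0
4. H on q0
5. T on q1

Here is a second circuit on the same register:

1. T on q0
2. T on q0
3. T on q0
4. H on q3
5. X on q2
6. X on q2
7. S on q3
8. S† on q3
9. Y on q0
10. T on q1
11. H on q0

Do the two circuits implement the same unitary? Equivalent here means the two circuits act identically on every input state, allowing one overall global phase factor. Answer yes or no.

No, they are not equivalent — no single phase factor reconciles the two unitaries.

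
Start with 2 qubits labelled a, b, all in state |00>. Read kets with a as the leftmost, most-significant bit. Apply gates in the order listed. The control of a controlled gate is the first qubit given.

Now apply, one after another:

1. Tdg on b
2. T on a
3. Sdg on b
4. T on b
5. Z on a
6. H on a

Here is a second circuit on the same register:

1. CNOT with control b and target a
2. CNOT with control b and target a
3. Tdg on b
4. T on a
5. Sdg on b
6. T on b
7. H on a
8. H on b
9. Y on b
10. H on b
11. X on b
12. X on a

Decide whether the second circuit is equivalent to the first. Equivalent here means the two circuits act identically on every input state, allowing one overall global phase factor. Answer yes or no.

No, they are not equivalent — no single phase factor reconciles the two unitaries.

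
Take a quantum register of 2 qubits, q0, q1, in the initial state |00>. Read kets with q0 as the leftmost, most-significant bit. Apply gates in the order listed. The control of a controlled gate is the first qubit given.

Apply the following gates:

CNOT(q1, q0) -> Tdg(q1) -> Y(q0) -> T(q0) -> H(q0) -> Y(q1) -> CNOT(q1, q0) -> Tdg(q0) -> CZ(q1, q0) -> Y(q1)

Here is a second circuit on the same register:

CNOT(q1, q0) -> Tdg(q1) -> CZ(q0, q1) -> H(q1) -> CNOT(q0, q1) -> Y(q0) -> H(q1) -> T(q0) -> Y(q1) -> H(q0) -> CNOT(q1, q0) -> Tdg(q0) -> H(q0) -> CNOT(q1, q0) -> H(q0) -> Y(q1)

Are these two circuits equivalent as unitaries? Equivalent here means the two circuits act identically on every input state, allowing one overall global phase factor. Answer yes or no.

Yes — the two circuits implement the same unitary up to a global phase.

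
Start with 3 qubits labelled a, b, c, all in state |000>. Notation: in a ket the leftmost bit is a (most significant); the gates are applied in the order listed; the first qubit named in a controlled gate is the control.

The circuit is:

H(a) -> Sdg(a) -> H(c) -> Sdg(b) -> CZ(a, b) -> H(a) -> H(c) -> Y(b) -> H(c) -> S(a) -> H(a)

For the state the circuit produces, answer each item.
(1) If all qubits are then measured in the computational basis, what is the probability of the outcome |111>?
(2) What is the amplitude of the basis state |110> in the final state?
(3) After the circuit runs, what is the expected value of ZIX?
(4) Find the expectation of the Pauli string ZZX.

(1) The probability of measuring |111> is 1/2.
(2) The final state's coefficient on |110> equals 1/2 + I/2.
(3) The observable ZIX averages to -1.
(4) The observable ZZX averages to 1.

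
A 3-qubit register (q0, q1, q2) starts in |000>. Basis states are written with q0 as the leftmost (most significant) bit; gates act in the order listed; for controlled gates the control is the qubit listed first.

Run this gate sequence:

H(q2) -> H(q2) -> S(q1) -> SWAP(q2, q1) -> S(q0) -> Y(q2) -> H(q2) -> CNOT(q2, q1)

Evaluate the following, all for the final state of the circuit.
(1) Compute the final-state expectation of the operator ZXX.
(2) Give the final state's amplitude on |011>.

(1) The expectation value of ZXX is -1. Key observation: steps 1-2 multiply out to the identity, so the circuit reduces to the remaining gates.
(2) |011> carries amplitude -sqrt(2)*I/2 in the final state.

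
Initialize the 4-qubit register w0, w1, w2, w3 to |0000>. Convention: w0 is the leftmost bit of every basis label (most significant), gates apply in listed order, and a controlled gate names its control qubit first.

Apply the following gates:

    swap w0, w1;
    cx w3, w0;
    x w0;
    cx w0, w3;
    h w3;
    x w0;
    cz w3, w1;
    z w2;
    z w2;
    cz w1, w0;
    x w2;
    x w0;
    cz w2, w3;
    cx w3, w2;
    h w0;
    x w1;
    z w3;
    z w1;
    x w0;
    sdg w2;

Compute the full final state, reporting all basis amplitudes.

The final amplitudes are -1/2 on |0101>, -I/2 on |0110>, 1/2 on |1101>, I/2 on |1110>, and 0 on every other basis state.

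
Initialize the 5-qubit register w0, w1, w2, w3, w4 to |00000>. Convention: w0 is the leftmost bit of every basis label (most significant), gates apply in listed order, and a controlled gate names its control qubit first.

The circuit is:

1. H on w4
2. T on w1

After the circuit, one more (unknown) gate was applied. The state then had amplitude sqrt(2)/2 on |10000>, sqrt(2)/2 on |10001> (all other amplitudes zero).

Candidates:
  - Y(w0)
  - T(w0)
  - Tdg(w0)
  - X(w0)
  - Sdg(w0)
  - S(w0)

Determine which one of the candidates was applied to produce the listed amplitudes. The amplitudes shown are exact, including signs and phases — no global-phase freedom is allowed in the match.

The applied gate was X(w0).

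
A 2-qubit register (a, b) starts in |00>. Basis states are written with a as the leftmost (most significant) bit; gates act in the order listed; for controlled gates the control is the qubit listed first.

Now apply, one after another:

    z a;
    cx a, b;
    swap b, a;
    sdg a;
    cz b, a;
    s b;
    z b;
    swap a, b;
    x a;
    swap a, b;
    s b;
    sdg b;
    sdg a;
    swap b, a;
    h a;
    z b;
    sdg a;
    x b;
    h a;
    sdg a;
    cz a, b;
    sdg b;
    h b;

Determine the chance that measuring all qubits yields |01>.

A full measurement returns |01> with probability 1/4.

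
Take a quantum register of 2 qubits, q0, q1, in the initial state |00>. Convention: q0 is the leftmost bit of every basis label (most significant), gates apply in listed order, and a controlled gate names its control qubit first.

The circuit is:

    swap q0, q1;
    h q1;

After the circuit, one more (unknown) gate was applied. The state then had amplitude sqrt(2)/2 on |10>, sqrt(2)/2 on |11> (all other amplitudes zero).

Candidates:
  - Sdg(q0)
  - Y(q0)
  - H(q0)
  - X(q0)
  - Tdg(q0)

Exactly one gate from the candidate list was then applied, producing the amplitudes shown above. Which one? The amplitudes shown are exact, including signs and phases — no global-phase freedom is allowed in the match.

The applied gate was X(q0).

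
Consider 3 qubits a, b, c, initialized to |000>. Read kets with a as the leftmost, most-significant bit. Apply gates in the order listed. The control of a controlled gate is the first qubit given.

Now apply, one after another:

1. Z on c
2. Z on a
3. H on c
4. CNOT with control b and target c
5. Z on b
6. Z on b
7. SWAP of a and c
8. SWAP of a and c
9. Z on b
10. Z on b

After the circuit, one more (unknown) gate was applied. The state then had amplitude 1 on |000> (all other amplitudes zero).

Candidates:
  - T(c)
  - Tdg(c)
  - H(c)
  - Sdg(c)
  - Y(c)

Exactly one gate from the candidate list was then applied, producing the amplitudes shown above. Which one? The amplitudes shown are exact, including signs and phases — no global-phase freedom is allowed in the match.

It was H(c) that produced the state shown. Key observation: gates 5-10 undo each other exactly, leaving only the rest of the circuit to track.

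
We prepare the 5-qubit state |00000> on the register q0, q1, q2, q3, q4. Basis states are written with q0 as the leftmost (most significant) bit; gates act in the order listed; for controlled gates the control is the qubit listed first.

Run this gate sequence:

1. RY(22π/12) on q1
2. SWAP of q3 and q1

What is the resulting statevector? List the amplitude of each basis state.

The resulting statevector has amplitude -sqrt(6)/4 - sqrt(2)/4 on |00000>, -sqrt(2)/4 + sqrt(6)/4 on |00010>, and 0 on every other basis state.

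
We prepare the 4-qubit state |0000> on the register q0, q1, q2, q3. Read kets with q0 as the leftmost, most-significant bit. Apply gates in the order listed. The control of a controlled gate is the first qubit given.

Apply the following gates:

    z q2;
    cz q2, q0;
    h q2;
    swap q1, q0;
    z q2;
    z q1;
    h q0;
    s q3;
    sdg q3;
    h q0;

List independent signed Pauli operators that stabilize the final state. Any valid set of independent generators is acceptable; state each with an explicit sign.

One valid set of independent stabilizer generators is -IIXI, +ZIII, +IZII, +IIIZ (any independent generating set of the same group is equally correct). Key observation: steps 7-10 multiply out to the identity, so the circuit reduces to the remaining gates.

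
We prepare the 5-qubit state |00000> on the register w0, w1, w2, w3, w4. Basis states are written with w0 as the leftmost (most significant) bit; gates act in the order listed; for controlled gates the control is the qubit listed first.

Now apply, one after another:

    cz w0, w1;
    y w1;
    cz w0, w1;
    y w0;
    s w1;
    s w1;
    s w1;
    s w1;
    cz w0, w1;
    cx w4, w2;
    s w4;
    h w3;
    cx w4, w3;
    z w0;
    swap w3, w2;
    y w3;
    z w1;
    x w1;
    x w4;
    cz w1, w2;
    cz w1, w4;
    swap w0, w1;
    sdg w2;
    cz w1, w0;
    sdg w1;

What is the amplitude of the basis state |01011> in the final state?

The final state's coefficient on |01011> equals sqrt(2)/2. Key observation: steps 5-8 multiply out to the identity, so the circuit reduces to the remaining gates.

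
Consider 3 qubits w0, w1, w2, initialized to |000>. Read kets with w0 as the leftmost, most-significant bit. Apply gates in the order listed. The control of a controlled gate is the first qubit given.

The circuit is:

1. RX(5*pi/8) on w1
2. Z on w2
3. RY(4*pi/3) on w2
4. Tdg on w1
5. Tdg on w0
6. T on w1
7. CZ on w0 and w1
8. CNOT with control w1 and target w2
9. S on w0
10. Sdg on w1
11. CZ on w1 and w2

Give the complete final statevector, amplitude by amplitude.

After the circuit, the state carries amplitude -cos(5*pi/16)/2 on |000>, sqrt(3)*cos(5*pi/16)/2 on |001>, -sqrt(3)*sin(5*pi/16)/2 on |010>, -sin(5*pi/16)/2 on |011>, 0 on |100>, 0 on |101>, 0 on |110>, 0 on |111>.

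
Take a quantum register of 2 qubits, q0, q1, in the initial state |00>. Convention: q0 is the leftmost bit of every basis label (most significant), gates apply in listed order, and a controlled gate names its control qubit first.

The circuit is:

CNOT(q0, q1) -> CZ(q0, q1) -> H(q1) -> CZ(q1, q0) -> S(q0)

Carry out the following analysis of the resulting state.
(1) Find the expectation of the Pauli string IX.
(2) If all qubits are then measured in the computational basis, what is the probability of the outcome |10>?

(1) In the final state, IX has expectation 1.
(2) A full measurement returns |10> with probability 0.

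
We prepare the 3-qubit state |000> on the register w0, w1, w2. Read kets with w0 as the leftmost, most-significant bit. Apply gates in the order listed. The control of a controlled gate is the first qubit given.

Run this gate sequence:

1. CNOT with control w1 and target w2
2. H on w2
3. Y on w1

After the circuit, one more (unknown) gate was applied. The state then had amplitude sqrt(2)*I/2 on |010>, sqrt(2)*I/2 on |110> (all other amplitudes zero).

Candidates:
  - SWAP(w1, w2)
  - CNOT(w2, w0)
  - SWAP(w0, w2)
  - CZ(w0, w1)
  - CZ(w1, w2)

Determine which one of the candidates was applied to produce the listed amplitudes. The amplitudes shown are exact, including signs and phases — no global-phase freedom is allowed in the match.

It was SWAP(w0, w2) that produced the state shown.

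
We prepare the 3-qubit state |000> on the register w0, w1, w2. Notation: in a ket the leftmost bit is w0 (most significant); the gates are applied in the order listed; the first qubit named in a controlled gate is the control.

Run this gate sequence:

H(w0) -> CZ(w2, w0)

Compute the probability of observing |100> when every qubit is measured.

Outcome |100> occurs with probability 1/2.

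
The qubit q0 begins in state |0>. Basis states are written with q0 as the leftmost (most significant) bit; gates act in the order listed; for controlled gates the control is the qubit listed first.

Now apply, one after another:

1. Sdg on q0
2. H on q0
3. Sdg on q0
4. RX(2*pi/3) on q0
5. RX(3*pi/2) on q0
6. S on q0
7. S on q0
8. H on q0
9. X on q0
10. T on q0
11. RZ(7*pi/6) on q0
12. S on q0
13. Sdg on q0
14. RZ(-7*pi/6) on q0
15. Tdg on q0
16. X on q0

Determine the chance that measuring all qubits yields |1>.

A full measurement returns |1> with probability 1/2. Key observation: gates 9-16 undo each other exactly, leaving only the rest of the circuit to track.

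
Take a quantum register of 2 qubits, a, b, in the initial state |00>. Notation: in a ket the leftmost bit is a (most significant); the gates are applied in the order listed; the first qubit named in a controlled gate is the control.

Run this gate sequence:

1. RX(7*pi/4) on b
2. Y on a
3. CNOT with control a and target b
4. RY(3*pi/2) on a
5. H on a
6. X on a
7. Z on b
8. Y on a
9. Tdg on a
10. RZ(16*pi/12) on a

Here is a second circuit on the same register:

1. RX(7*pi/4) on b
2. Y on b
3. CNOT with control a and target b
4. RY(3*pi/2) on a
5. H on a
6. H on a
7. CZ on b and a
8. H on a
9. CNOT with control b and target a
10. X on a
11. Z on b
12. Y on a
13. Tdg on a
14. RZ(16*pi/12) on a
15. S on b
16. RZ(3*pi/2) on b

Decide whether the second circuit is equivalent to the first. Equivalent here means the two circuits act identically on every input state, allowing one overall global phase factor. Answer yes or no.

No — the two circuits implement different unitaries, even allowing a global phase.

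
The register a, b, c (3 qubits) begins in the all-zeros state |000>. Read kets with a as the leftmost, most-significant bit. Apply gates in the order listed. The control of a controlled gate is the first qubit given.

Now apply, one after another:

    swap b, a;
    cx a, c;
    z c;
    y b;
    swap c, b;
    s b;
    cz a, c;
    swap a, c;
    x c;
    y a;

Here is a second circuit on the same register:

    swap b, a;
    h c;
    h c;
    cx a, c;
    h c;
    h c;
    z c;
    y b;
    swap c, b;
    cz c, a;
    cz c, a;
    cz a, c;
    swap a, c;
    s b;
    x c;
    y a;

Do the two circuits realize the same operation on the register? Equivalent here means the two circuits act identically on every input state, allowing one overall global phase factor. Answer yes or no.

Yes — the two circuits implement the same unitary up to a global phase.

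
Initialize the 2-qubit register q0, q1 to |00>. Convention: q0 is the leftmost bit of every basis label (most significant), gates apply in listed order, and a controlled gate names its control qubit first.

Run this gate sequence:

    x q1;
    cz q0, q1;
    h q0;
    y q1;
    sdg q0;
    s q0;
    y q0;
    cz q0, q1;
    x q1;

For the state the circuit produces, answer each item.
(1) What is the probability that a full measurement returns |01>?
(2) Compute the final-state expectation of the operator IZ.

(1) Outcome |01> occurs with probability 1/2.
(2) The observable IZ averages to -1.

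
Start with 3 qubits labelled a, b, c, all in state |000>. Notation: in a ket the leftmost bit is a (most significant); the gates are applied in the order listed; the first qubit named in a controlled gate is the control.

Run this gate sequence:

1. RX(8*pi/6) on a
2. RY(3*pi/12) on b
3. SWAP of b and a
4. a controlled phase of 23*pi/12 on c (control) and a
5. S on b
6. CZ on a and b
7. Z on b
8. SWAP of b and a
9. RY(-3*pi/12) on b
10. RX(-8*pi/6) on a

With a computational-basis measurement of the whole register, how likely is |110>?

A full measurement returns |110> with probability 3/32.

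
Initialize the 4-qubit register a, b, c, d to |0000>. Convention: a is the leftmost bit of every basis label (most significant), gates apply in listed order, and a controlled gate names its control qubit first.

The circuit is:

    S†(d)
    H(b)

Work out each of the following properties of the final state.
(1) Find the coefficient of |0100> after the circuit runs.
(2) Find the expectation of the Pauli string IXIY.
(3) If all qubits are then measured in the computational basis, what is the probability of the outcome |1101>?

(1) The amplitude on |0100> is sqrt(2)/2.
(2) In the final state, IXIY has expectation 0.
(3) A full measurement returns |1101> with probability 0.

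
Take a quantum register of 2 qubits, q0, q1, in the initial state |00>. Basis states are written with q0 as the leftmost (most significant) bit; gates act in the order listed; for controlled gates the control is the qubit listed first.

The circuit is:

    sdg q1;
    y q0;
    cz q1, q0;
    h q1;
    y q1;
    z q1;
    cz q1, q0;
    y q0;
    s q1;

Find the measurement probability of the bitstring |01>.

The probability of measuring |01> is 1/2.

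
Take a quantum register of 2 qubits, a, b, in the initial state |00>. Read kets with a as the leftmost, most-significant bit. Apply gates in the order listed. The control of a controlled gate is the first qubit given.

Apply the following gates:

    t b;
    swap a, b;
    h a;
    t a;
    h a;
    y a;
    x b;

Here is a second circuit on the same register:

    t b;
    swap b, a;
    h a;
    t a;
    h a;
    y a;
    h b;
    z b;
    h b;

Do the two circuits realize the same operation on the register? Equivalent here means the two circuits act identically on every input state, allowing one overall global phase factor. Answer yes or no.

Yes, they are equivalent — the unitaries differ by at most a global phase.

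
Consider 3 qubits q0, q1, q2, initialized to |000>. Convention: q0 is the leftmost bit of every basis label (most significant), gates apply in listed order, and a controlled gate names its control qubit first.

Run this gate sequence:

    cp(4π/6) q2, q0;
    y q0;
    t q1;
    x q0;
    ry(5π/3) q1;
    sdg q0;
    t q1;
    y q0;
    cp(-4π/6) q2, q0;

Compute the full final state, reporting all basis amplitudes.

After the circuit, the state carries amplitude sqrt(3)/2 on |100>, -exp(I*pi/4)/2 on |110>, and 0 on every other basis state.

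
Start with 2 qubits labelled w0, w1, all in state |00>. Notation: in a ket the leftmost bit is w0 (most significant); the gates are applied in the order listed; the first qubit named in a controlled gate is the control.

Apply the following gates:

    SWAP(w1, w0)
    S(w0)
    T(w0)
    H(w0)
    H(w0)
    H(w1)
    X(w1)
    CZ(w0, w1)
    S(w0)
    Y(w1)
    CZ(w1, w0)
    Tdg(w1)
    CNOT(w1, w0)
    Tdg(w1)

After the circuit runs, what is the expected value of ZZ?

The expectation value of ZZ is 1.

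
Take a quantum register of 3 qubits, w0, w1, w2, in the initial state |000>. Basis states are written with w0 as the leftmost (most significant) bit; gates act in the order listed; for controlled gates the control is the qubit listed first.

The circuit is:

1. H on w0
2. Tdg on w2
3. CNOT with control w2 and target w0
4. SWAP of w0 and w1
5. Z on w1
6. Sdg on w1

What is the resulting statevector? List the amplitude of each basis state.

The final amplitudes are sqrt(2)/2 on |000>, sqrt(2)*I/2 on |010>, and 0 on every other basis state.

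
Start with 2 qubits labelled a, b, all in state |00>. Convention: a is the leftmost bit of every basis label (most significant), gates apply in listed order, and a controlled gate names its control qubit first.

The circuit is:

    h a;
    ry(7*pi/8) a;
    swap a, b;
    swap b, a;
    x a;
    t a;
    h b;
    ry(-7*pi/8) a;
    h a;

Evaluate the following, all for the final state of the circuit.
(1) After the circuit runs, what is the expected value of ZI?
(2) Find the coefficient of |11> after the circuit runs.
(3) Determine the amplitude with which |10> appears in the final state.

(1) In the final state, ZI has expectation -1/4 + sqrt(2)/2.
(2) |11> carries amplitude sqrt(2)*(sqrt(2 - sqrt(2)) + 2 - 2*exp(I*pi/4) + sqrt(2 - sqrt(2))*exp(I*pi/4))/8 in the final state.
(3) |10> carries amplitude sqrt(2)*(sqrt(2 - sqrt(2)) + 2 - 2*exp(I*pi/4) + sqrt(2 - sqrt(2))*exp(I*pi/4))/8 in the final state.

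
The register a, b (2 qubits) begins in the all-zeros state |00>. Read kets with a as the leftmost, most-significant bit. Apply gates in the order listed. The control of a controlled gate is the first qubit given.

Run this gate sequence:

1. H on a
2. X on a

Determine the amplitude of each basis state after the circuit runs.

The resulting statevector has amplitude sqrt(2)/2 on |00>, 0 on |01>, sqrt(2)/2 on |10>, 0 on |11>.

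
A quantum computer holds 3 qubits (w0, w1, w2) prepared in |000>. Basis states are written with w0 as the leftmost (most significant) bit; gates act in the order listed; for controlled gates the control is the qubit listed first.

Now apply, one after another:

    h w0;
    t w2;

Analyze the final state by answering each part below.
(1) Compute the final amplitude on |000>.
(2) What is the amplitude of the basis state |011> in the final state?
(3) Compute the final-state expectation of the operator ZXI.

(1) |000> carries amplitude sqrt(2)/2 in the final state.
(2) |011> carries amplitude 0 in the final state.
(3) The expectation value of ZXI is 0.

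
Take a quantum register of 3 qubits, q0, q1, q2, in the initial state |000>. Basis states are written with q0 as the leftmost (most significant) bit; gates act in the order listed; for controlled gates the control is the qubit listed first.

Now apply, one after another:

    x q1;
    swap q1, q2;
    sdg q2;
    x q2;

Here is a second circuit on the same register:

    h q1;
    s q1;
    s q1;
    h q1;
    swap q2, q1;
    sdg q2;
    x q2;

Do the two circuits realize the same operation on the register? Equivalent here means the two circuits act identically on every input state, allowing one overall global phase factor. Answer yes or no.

Yes — the two circuits implement the same unitary up to a global phase.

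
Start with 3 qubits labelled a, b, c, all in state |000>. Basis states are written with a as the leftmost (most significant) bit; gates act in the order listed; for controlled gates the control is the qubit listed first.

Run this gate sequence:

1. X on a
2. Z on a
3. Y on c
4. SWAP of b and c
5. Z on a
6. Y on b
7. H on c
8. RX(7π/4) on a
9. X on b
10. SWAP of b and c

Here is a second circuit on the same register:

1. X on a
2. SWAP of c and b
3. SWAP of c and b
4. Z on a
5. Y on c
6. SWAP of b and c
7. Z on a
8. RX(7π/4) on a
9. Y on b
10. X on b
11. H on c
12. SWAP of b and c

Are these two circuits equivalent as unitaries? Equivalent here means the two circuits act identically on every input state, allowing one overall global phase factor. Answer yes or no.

Yes: on every input state the two circuits agree up to one overall phase factor.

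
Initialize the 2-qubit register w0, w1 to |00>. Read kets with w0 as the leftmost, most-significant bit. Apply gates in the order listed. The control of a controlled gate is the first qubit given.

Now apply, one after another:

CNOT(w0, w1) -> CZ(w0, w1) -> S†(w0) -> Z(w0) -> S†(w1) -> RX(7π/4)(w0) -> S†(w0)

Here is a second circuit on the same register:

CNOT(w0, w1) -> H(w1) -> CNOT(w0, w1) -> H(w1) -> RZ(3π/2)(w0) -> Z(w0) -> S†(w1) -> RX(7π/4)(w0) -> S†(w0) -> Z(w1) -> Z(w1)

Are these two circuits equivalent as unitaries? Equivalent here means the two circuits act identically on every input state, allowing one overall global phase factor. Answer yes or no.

Yes: on every input state the two circuits agree up to one overall phase factor.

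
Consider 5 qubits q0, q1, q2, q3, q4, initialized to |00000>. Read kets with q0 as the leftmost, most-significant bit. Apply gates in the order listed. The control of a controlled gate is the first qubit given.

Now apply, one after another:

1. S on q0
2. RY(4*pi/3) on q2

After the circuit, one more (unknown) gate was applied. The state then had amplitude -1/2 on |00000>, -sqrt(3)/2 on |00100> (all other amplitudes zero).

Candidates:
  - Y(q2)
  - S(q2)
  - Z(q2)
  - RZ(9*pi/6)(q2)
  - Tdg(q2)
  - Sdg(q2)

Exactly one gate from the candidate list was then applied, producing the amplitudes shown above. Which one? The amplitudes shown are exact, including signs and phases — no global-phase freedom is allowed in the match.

It was Z(q2) that produced the state shown.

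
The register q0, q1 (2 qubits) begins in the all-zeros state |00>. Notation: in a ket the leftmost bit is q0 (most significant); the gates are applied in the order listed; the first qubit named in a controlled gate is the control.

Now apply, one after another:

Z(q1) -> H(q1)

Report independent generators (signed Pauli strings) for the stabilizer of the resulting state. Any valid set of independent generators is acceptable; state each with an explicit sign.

One valid set of independent stabilizer generators is +IX, +ZI (any independent generating set of the same group is equally correct).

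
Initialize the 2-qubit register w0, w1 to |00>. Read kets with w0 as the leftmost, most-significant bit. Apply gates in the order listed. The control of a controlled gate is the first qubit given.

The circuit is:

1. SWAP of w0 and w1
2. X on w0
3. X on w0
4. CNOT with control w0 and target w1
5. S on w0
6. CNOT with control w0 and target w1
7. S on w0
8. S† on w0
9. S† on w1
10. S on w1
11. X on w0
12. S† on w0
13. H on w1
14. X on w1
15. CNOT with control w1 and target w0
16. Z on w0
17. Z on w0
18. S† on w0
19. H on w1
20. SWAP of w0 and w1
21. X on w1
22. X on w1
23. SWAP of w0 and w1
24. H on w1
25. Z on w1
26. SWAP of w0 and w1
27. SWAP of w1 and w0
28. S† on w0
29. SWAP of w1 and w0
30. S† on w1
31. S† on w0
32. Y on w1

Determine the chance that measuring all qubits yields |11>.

The probability of measuring |11> is 1/2. Key observation: steps 19-24 multiply out to the identity, so the circuit reduces to the remaining gates.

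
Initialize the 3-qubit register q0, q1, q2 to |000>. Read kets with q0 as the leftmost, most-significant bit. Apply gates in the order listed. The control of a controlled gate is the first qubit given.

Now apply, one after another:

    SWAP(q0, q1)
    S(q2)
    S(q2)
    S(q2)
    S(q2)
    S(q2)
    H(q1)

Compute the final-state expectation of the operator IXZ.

In the final state, IXZ has expectation 1. Key observation: steps 2-5 multiply out to the identity, so the circuit reduces to the remaining gates.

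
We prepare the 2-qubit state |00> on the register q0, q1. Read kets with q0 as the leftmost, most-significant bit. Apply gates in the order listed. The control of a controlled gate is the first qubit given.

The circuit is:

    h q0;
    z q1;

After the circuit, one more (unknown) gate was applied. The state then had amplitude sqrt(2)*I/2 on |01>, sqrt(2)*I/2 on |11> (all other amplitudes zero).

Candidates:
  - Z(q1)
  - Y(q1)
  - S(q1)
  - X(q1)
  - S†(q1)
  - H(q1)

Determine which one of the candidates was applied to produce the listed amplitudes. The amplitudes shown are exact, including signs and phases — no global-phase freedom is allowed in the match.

The applied gate was Y(q1).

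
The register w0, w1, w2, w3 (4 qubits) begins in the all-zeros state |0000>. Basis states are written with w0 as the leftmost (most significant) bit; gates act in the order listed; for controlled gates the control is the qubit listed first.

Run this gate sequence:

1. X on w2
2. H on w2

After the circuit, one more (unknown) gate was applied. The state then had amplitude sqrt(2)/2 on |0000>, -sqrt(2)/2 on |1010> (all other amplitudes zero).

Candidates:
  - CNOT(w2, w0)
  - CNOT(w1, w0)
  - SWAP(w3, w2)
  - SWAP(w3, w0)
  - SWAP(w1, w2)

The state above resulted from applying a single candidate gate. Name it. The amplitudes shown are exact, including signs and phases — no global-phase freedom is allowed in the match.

It was CNOT(w2, w0) that produced the state shown.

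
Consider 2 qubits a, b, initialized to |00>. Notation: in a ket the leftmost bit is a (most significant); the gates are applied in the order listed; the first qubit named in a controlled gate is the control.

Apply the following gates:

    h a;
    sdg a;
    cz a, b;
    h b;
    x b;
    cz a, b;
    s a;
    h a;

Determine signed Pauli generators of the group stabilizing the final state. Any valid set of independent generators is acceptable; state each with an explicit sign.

The final state is stabilized by the group generated by +XX, +ZZ; other independent generating sets are equally valid.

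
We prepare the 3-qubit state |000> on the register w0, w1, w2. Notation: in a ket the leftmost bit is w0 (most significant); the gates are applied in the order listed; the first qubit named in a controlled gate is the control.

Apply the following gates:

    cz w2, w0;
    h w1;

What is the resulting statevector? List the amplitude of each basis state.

The final amplitudes are sqrt(2)/2 on |000>, sqrt(2)/2 on |010>, and 0 on every other basis state.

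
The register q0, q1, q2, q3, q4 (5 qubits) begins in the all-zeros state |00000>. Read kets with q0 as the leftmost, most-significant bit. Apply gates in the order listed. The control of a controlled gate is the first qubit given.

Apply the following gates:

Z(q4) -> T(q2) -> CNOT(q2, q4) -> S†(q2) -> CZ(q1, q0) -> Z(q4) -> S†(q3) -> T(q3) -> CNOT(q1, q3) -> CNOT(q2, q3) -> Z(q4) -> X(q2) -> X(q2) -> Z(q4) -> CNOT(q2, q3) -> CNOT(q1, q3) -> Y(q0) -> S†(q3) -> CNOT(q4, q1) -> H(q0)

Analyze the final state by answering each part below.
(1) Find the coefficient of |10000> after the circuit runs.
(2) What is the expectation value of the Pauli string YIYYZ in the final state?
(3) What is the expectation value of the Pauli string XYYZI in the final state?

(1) The amplitude on |10000> is -sqrt(2)*I/2. Key observation: gates 9-16 undo each other exactly, leaving only the rest of the circuit to track.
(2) In the final state, YIYYZ has expectation 0.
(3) The observable XYYZI averages to 0.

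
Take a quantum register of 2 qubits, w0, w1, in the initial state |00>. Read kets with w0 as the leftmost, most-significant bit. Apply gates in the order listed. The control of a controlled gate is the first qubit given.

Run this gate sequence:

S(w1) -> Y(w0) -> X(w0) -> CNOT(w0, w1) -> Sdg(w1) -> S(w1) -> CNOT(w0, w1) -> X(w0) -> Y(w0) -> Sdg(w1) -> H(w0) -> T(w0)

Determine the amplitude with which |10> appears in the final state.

|10> carries amplitude sqrt(2)*exp(I*pi/4)/2 in the final state.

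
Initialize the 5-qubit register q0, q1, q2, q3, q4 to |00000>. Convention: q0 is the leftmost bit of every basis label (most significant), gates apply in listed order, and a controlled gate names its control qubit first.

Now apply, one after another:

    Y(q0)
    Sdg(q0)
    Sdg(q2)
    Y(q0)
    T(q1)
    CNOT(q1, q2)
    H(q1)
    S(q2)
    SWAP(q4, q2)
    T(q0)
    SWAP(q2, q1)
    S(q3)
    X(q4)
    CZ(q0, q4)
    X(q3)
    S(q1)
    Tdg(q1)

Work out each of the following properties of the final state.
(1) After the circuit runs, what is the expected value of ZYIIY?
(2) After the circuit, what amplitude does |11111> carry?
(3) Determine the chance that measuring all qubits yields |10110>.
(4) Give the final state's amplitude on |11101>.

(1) The observable ZYIIY averages to 0.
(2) The amplitude on |11111> is 0.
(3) A full measurement returns |10110> with probability 0.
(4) The final state's coefficient on |11101> equals 0.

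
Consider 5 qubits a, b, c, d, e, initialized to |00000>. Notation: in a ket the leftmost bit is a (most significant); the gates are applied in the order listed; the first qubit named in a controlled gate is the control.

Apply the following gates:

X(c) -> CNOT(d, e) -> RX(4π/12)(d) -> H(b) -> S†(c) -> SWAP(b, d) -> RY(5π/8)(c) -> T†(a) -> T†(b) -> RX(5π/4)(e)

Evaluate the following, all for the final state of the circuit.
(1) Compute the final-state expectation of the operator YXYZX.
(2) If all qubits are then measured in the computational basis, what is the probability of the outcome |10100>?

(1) The observable YXYZX averages to 0.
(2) Outcome |10100> occurs with probability 0.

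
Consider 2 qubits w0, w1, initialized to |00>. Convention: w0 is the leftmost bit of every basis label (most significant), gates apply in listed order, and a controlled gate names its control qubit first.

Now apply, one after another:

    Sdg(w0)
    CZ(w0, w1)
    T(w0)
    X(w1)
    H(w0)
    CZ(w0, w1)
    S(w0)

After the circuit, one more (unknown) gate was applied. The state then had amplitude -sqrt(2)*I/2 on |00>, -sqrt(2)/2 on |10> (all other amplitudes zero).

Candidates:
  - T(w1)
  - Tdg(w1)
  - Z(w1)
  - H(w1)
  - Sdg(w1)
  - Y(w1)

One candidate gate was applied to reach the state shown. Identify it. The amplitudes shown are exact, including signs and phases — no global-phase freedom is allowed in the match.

The unique candidate consistent with the amplitudes is Y(w1).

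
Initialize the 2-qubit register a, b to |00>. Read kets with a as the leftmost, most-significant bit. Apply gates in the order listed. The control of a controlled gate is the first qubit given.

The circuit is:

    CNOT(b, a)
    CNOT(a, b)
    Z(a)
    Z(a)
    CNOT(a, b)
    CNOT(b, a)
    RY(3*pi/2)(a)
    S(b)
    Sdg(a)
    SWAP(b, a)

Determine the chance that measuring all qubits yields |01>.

The probability of measuring |01> is 1/2. Key observation: the block from step 1 through step 6 cancels to the identity and can be dropped.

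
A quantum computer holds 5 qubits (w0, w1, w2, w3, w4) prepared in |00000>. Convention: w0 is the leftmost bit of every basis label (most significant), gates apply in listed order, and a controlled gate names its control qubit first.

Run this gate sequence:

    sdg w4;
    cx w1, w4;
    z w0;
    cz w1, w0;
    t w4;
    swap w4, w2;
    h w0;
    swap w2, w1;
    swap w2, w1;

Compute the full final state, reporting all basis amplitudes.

The final amplitudes are sqrt(2)/2 on |00000>, sqrt(2)/2 on |10000>, and 0 on every other basis state. Key observation: gates 8-9 undo each other exactly, leaving only the rest of the circuit to track.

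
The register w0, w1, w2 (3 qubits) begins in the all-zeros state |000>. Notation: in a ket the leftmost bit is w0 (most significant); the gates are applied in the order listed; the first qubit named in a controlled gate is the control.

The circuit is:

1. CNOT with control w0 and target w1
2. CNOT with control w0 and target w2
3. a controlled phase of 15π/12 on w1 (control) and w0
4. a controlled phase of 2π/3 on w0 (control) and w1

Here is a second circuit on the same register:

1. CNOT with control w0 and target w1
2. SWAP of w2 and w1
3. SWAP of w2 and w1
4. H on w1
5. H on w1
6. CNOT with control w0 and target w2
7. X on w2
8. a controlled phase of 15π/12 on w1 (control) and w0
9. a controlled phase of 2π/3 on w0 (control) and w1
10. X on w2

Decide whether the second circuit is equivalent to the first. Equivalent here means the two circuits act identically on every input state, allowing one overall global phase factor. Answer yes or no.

Yes: on every input state the two circuits agree up to one overall phase factor.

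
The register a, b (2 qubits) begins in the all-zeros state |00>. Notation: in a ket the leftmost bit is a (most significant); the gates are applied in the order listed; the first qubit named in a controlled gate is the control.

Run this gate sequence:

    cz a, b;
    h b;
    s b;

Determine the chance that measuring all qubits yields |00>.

The probability of measuring |00> is 1/2.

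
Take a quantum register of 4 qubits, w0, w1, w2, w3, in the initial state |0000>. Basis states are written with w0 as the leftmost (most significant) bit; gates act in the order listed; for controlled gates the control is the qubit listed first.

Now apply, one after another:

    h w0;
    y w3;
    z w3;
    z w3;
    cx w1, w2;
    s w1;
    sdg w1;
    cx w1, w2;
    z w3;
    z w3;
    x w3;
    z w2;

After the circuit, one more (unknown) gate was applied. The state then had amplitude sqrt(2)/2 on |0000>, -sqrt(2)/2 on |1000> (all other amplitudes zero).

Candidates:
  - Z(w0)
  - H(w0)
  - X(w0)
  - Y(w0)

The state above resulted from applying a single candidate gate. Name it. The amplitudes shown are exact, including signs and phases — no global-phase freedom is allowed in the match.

The applied gate was Y(w0). Key observation: steps 3-10 multiply out to the identity, so the circuit reduces to the remaining gates.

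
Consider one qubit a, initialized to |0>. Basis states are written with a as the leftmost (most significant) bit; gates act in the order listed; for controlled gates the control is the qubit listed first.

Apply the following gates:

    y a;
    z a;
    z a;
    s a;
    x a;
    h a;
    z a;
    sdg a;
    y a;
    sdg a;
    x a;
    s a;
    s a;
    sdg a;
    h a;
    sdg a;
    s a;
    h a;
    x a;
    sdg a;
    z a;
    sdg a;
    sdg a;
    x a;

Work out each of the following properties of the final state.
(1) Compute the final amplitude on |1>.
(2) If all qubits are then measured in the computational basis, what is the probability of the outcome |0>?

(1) The final state's coefficient on |1> equals -sqrt(2)*I/2.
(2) A full measurement returns |0> with probability 1/2.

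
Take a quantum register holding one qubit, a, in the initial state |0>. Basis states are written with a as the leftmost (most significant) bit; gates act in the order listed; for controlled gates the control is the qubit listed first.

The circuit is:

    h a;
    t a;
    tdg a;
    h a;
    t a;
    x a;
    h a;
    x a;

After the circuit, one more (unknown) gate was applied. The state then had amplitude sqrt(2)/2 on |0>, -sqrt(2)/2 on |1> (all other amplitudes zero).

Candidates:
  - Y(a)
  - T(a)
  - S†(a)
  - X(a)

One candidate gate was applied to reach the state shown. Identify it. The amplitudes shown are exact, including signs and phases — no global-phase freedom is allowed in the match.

It was X(a) that produced the state shown. Key observation: gates 1-4 undo each other exactly, leaving only the rest of the circuit to track.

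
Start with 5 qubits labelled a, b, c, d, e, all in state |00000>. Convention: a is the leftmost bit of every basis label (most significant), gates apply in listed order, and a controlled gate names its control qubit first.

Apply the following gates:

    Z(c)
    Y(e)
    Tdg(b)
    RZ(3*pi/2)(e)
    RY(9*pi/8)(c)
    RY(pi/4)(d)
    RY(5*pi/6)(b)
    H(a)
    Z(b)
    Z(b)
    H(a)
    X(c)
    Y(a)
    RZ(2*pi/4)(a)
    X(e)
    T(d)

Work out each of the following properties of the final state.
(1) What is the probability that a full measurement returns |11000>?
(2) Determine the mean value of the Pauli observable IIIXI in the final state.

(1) A full measurement returns |11000> with probability (sqrt(sqrt(2) + 2) + 2)*(sqrt(6) + 2*sqrt(2) + 2*sqrt(3) + 4)/64. Key observation: steps 8-11 multiply out to the identity, so the circuit reduces to the remaining gates.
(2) The observable IIIXI averages to sqrt(1/2 - sqrt(2)/4)*sqrt(sqrt(2)/4 + 1/2)*exp(-I*pi/4)*sin(7*pi/16)**2 + sqrt(1/2 - sqrt(2)/4)*sqrt(sqrt(2)/4 + 1/2)*exp(-I*pi/4)*cos(7*pi/16)**2 + sqrt(1/2 - sqrt(2)/4)*sqrt(sqrt(2)/4 + 1/2)*exp(I*pi/4)*cos(7*pi/16)**2 + sqrt(1/2 - sqrt(2)/4)*sqrt(sqrt(2)/4 + 1/2)*exp(I*pi/4)*sin(7*pi/16)**2.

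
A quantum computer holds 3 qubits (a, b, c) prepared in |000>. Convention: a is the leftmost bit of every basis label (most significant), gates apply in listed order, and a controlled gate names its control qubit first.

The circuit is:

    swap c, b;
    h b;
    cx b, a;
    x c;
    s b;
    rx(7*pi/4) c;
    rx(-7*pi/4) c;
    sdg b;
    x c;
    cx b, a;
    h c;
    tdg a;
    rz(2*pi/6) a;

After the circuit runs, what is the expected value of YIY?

The observable YIY averages to 0. Key observation: the block from step 3 through step 10 cancels to the identity and can be dropped.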